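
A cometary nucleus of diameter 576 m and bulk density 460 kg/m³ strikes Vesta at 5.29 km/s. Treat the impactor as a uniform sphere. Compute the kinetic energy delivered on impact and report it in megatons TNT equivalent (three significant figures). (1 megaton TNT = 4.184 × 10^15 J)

E ≈ 154 Mt TNT

v = 5290 m/s.
Mass m = (π/6) ρ d³ = (π/6) × 460 × (576)³ = 4.603 × 10^10 kg
E = ½ m v² = 0.5 × 4.603 × 10^10 × (5290)² = 6.441 × 10^17 J
   = 6.441 × 10^17 / 4.184×10^15 = 153.9 Mt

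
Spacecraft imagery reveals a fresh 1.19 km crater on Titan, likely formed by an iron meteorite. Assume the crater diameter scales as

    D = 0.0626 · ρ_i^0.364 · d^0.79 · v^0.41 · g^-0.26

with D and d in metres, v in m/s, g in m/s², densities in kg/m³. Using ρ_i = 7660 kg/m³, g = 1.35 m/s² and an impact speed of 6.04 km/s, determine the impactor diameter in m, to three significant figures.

d ≈ 51.0 m

Rearranging for d: d = [D / (0.0626 · 7660^0.364 · 6040^0.41 · 1.35^-0.26)]^(1/0.79).
D = 1190 m.
7660^0.364 = 25.93
6040^0.41 = 35.50
1.35^-0.26 = 0.9249
Denominator = 0.0626 × 25.93 × 35.50 × 0.9249 = 53.30
D / 53.30 = 1190 / 53.30 = 22.33
d = 22.33^(1/0.79) = 22.33^1.2658 = 50.98 m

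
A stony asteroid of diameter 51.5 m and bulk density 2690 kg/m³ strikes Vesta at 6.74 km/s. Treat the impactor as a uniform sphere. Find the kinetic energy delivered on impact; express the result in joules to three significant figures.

E ≈ 4.37 × 10^15 J

v = 6740 m/s.
Mass m = (π/6) ρ d³ = (π/6) × 2690 × (51.5)³ = 1.924 × 10^8 kg
E = ½ m v² = 0.5 × 1.924 × 10^8 × (6740)² = 4.370 × 10^15 J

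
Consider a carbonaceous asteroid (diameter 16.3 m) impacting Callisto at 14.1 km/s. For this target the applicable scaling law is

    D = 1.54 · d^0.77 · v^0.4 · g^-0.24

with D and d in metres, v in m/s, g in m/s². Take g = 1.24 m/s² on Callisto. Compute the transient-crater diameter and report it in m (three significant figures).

In SI units: v = 14100 m/s.
d^0.77 = 16.3^0.77 = 8.578
v^0.4 = 14100^0.4 = 45.68
g^-0.24 = 1.24^-0.24 = 0.9497
D = 1.54 × 8.578 × 45.68 × 0.9497 = 573.1 m

D ≈ 573 m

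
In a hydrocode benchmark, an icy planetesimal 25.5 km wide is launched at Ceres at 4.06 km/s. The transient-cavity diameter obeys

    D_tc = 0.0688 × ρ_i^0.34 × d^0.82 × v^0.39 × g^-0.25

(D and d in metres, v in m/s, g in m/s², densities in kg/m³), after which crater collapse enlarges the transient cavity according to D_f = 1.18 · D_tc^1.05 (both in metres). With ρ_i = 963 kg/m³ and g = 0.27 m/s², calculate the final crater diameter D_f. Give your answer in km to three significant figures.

D_f ≈ 218 km

In SI: d = 25500 m, v = 4060 m/s.
ρ_i^0.34 = 963^0.34 = 10.34
d^0.82 = 25500^0.82 = 4105
v^0.39 = 4060^0.39 = 25.55
g^-0.25 = 0.27^-0.25 = 1.387
D_tc = 0.0688 × 10.34 × 4105 × 25.55 × 1.387 = 1.035 × 10^5 m
D_f = 1.18 × (1.035 × 10^5)^1.05 = 2.176 × 10^5 m
     = 217.6 km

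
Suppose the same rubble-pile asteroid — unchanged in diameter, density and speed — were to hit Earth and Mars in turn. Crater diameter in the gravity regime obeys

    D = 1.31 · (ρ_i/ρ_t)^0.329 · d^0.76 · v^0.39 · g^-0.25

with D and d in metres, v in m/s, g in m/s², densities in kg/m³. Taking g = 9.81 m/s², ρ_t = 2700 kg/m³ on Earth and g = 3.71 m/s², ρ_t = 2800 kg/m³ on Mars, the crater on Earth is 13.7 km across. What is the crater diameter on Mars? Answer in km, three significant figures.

The impactor-only factors (d, v, ρ_i) cancel in the ratio, leaving D_Mars/D_Earth = (g_Mars/g_Earth)^-0.25 · (ρ_t,Earth/ρ_t,Mars)^0.329.
(3.71/9.81)^-0.25 = 0.3782^-0.25 = 1.275
(2700/2800)^0.329 = 0.9643^0.329 = 0.9881
Ratio = 1.275 × 0.9881 = 1.260
D_Mars = 1.260 × 13.7 km = 17.3 km

D ≈ 17.3 km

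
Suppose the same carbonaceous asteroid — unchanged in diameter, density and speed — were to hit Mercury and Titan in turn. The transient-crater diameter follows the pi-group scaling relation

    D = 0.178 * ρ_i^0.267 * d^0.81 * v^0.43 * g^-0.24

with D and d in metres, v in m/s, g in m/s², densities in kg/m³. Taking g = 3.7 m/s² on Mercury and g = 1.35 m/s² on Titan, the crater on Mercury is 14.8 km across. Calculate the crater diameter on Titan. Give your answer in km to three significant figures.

D ≈ 18.9 km

All impactor-dependent factors cancel in the ratio, leaving D_Titan/D_Mercury = (g_Titan/g_Mercury)^-0.24.
(1.35/3.7)^-0.24 = 0.3649^-0.24 = 1.274
D_Titan = 1.274 × 14.8 km = 18.9 km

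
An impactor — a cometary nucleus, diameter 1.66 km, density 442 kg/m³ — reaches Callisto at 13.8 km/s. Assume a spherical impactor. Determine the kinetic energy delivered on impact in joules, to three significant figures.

d = 1660 m; v = 13800 m/s.
Mass m = (π/6) ρ d³ = (π/6) × 442 × (1660)³ = 1.059 × 10^12 kg
E = ½ m v² = 0.5 × 1.059 × 10^12 × (13800)² = 1.008 × 10^20 J

E ≈ 1.01 × 10^20 J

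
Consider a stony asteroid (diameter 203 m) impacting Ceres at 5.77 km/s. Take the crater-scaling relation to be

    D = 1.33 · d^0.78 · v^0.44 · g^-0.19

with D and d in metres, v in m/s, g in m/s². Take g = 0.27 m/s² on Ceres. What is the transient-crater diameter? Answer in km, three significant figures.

D ≈ 4.86 km

In SI units: v = 5770 m/s.
d^0.78 = 203^0.78 = 63.07
v^0.44 = 5770^0.44 = 45.18
g^-0.19 = 0.27^-0.19 = 1.282
D = 1.33 × 63.07 × 45.18 × 1.282 = 4859 m
   = 4.859 km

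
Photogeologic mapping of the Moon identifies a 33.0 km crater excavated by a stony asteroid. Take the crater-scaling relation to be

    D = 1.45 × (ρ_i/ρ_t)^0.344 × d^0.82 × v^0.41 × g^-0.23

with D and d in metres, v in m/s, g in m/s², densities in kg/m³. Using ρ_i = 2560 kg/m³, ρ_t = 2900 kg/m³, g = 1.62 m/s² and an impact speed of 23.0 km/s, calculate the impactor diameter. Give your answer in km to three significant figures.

d ≈ 1.64 km

Rearranging for d: d = [D / (1.45 · (2560/2900)^0.344 · 23000^0.41 · 1.62^-0.23)]^(1/0.82).
D = 33000 m.
(2560/2900)^0.344 = 0.9580
23000^0.41 = 61.42
1.62^-0.23 = 0.8950
Denominator = 1.45 × 0.9580 × 61.42 × 0.8950 = 76.36
D / 76.36 = 33000 / 76.36 = 432.2
d = 432.2^(1/0.82) = 432.2^1.2195 = 1638 m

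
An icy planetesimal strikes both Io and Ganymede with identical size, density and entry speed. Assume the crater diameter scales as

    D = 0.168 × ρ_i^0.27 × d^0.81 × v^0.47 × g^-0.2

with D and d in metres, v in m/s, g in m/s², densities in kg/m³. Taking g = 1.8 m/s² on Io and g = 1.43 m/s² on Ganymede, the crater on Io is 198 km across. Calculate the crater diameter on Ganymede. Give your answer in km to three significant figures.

D ≈ 207 km

All impactor-dependent factors cancel in the ratio, leaving D_Ganymede/D_Io = (g_Ganymede/g_Io)^-0.2.
(1.43/1.8)^-0.2 = 0.7944^-0.2 = 1.047
D_Ganymede = 1.047 × 198 km = 207 km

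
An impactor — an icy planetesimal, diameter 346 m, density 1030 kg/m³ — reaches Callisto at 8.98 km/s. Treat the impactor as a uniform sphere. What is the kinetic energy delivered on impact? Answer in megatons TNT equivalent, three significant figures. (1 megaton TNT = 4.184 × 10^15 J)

v = 8980 m/s.
Mass m = (π/6) ρ d³ = (π/6) × 1030 × (346)³ = 2.234 × 10^10 kg
E = ½ m v² = 0.5 × 2.234 × 10^10 × (8980)² = 9.008 × 10^17 J
   = 9.008 × 10^17 / 4.184×10^15 = 215.3 Mt

E ≈ 215 Mt TNT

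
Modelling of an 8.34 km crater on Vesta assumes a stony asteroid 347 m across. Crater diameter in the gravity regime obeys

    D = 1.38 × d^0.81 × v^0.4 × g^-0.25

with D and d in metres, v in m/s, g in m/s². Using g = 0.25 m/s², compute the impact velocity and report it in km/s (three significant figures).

v ≈ 8.57 km/s

Rearranging for v: v = [D / (1.38 · 347^0.81 · 0.25^-0.25)]^(1/0.4).
D = 8340 m.
347^0.81 = 114.2
0.25^-0.25 = 1.414
Denominator = 1.38 × 114.2 × 1.414 = 222.8
D / 222.8 = 8340 / 222.8 = 37.43
v = 37.43^(1/0.4) = 37.43^2.5 = 8571 m/s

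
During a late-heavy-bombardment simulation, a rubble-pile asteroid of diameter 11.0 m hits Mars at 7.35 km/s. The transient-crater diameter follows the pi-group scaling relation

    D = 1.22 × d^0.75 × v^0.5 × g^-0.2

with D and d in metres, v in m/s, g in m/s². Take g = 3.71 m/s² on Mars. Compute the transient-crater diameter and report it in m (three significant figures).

D ≈ 486 m

In SI units: v = 7350 m/s.
d^0.75 = 11^0.75 = 6.040
v^0.5 = 7350^0.5 = 85.73
g^-0.2 = 3.71^-0.2 = 0.7694
D = 1.22 × 6.040 × 85.73 × 0.7694 = 486.1 m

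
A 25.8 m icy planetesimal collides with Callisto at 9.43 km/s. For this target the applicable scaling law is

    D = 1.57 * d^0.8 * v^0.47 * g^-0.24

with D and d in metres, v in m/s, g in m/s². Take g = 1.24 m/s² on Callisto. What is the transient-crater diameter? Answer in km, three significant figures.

D ≈ 1.48 km

In SI units: v = 9430 m/s.
d^0.8 = 25.8^0.8 = 13.47
v^0.47 = 9430^0.47 = 73.79
g^-0.24 = 1.24^-0.24 = 0.9497
D = 1.57 × 13.47 × 73.79 × 0.9497 = 1482 m
   = 1.482 km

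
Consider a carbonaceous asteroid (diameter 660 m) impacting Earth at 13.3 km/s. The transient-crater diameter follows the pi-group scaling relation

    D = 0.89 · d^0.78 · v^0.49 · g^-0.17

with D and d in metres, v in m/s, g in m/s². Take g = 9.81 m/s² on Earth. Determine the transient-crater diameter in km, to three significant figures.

In SI units: v = 13300 m/s.
d^0.78 = 660^0.78 = 158.2
v^0.49 = 13300^0.49 = 104.9
g^-0.17 = 9.81^-0.17 = 0.6783
D = 0.89 × 158.2 × 104.9 × 0.6783 = 10018 m
   = 10.02 km

D ≈ 10.0 km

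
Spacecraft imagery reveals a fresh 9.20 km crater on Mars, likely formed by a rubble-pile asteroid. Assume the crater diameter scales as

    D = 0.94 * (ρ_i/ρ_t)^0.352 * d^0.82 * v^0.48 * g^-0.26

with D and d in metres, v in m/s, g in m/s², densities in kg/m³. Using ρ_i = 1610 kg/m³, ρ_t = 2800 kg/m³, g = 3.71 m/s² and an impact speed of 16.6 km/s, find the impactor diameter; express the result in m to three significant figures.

d ≈ 479 m

Rearranging for d: d = [D / (0.94 · (1610/2800)^0.352 · 16600^0.48 · 3.71^-0.26)]^(1/0.82).
D = 9200 m.
(1610/2800)^0.352 = 0.8230
16600^0.48 = 106.1
3.71^-0.26 = 0.7112
Denominator = 0.94 × 0.8230 × 106.1 × 0.7112 = 58.38
D / 58.38 = 9200 / 58.38 = 157.6
d = 157.6^(1/0.82) = 157.6^1.2195 = 478.5 m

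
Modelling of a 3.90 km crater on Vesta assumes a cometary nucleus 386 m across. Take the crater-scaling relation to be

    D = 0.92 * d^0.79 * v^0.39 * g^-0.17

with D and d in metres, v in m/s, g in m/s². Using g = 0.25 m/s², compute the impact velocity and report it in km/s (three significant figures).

Rearranging for v: v = [D / (0.92 · 386^0.79 · 0.25^-0.17)]^(1/0.39).
D = 3900 m.
386^0.79 = 110.5
0.25^-0.17 = 1.266
Denominator = 0.92 × 110.5 × 1.266 = 128.7
D / 128.7 = 3900 / 128.7 = 30.30
v = 30.30^(1/0.39) = 30.30^2.5641 = 6289 m/s

v ≈ 6.29 km/s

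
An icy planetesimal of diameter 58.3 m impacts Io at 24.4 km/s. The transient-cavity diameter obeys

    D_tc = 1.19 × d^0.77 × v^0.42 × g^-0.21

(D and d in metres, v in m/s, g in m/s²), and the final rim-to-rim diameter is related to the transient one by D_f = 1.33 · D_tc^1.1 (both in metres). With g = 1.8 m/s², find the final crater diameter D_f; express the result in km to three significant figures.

v = 24400 m/s.
d^0.77 = 58.3^0.77 = 22.89
v^0.42 = 24400^0.42 = 69.62
g^-0.21 = 1.8^-0.21 = 0.8839
D_tc = 1.19 × 22.89 × 69.62 × 0.8839 = 1676 m
D_f = 1.33 × (1676)^1.1 = 4683 m
     = 4.683 km

D_f ≈ 4.68 km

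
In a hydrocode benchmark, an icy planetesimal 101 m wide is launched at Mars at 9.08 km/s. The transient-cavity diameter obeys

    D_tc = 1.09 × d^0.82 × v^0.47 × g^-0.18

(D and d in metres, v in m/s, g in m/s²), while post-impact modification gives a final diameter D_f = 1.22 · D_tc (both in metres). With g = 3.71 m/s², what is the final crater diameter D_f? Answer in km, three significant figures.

v = 9080 m/s.
d^0.82 = 101^0.82 = 44.01
v^0.47 = 9080^0.47 = 72.49
g^-0.18 = 3.71^-0.18 = 0.7898
D_tc = 1.09 × 44.01 × 72.49 × 0.7898 = 2746 m
D_f = 1.22 × 2746 = 3350 m
     = 3.350 km

D_f ≈ 3.35 km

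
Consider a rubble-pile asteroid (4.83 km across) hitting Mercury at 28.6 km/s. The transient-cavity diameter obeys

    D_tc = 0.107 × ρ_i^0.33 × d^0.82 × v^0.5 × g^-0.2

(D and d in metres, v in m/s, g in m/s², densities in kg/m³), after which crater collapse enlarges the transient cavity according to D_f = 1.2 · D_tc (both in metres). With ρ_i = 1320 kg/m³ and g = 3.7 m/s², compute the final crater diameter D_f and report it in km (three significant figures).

D_f ≈ 188 km

In SI: d = 4830 m, v = 28600 m/s.
ρ_i^0.33 = 1320^0.33 = 10.71
d^0.82 = 4830^0.82 = 1049
v^0.5 = 28600^0.5 = 169.1
g^-0.2 = 3.7^-0.2 = 0.7698
D_tc = 0.107 × 10.71 × 1049 × 169.1 × 0.7698 = 1.565 × 10^5 m
D_f = 1.2 × 1.565 × 10^5 = 1.878 × 10^5 m
     = 187.8 km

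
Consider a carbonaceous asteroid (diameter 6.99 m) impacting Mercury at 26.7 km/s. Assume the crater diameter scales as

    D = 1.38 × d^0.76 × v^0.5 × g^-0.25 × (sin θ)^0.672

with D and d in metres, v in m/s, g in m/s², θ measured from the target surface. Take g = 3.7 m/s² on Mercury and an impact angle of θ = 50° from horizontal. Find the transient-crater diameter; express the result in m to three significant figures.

In SI units: v = 26700 m/s.
d^0.76 = 6.99^0.76 = 4.383
v^0.5 = 26700^0.5 = 163.4
g^-0.25 = 3.7^-0.25 = 0.7210
(sin 50°)^0.672 = 0.7660^0.672 = 0.8360
D = 1.38 × 4.383 × 163.4 × 0.7210 × 0.8360 = 595.7 m

D ≈ 596 m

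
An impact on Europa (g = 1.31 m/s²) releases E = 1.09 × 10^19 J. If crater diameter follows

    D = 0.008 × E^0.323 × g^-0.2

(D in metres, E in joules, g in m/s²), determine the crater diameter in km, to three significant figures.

D ≈ 10.7 km

E^0.323 = (1.09 × 10^19)^0.323 = 1.410 × 10^6
g^-0.2 = 1.31^-0.2 = 0.9474
D = 0.008 × 1.410 × 10^6 × 0.9474 = 10687 m
   = 10.69 km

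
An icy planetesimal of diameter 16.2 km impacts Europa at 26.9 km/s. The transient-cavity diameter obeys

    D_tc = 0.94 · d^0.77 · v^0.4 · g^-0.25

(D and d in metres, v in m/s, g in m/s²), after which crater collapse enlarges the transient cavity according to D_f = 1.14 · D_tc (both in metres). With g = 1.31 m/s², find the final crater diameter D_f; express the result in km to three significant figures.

D_f ≈ 103 km

In SI: d = 16200 m, v = 26900 m/s.
d^0.77 = 16200^0.77 = 1743
v^0.4 = 26900^0.4 = 59.14
g^-0.25 = 1.31^-0.25 = 0.9347
D_tc = 0.94 × 1743 × 59.14 × 0.9347 = 90570 m
D_f = 1.14 × 90570 = 1.032 × 10^5 m
     = 103.2 km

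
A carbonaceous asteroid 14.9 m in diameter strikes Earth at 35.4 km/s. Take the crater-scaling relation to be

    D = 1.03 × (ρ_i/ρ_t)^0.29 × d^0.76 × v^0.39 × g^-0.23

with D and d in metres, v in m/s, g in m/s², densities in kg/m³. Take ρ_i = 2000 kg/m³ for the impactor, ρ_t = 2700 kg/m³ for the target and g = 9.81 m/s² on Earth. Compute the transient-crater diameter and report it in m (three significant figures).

In SI units: v = 35400 m/s.
(ρ_i/ρ_t)^0.29 = (2000/2700)^0.29 = 0.9166
d^0.76 = 14.9^0.76 = 7.792
v^0.39 = 35400^0.39 = 59.44
g^-0.23 = 9.81^-0.23 = 0.5914
D = 1.03 × 0.9166 × 7.792 × 59.44 × 0.5914 = 258.6 m

D ≈ 259 m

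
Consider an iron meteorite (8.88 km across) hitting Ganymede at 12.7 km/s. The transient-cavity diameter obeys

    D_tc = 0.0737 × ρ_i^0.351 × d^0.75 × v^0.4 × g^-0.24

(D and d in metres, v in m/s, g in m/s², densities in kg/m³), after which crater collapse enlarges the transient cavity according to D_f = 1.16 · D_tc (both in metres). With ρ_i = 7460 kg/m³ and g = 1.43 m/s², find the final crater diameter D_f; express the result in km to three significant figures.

D_f ≈ 71.9 km

In SI: d = 8880 m, v = 12700 m/s.
ρ_i^0.351 = 7460^0.351 = 22.87
d^0.75 = 8880^0.75 = 914.8
v^0.4 = 12700^0.4 = 43.80
g^-0.24 = 1.43^-0.24 = 0.9177
D_tc = 0.0737 × 22.87 × 914.8 × 43.80 × 0.9177 = 61980 m
D_f = 1.16 × 61980 = 71897 m
     = 71.90 km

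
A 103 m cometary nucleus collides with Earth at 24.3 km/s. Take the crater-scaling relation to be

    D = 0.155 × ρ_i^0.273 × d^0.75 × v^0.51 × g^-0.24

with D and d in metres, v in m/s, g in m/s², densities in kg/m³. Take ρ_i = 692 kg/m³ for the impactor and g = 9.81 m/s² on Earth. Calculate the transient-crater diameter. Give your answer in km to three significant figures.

In SI units: v = 24300 m/s.
ρ_i^0.273 = 692^0.273 = 5.961
d^0.75 = 103^0.75 = 32.33
v^0.51 = 24300^0.51 = 172.4
g^-0.24 = 9.81^-0.24 = 0.5781
D = 0.155 × 5.961 × 32.33 × 172.4 × 0.5781 = 2977 m
   = 2.977 km

D ≈ 2.98 km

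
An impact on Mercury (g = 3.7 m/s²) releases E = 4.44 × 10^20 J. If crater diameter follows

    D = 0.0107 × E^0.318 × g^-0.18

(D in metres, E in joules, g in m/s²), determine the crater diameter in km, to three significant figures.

E^0.318 = (4.44 × 10^20)^0.318 = 3.680 × 10^6
g^-0.18 = 3.7^-0.18 = 0.7902
D = 0.0107 × 3.680 × 10^6 × 0.7902 = 31115 m
   = 31.11 km

D ≈ 31.1 km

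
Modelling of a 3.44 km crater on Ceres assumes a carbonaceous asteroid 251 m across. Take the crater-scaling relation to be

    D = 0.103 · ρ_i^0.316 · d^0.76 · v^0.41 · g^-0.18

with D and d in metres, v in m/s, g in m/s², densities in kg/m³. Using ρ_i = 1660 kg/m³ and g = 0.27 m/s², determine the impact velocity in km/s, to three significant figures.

v ≈ 7.14 km/s

Rearranging for v: v = [D / (0.103 · 1660^0.316 · 251^0.76 · 0.27^-0.18)]^(1/0.41).
D = 3440 m.
1660^0.316 = 10.41
251^0.76 = 66.64
0.27^-0.18 = 1.266
Denominator = 0.103 × 10.41 × 66.64 × 1.266 = 90.46
D / 90.46 = 3440 / 90.46 = 38.03
v = 38.03^(1/0.41) = 38.03^2.439 = 7144 m/s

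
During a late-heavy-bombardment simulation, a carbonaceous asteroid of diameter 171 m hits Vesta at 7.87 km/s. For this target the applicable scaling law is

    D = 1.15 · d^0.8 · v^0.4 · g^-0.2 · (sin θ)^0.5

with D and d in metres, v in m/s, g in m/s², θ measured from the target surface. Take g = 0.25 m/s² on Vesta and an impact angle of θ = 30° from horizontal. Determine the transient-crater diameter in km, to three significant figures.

D ≈ 2.37 km

In SI units: v = 7870 m/s.
d^0.8 = 171^0.8 = 61.15
v^0.4 = 7870^0.4 = 36.17
g^-0.2 = 0.25^-0.2 = 1.320
(sin 30°)^0.5 = 0.5000^0.5 = 0.7071
D = 1.15 × 61.15 × 36.17 × 1.320 × 0.7071 = 2374 m
   = 2.374 km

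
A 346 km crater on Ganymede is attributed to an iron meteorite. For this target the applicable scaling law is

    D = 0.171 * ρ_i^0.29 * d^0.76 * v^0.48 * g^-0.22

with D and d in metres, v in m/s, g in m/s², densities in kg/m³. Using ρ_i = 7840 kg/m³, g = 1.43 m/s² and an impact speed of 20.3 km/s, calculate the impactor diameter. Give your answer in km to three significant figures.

d ≈ 13.7 km

Rearranging for d: d = [D / (0.171 · 7840^0.29 · 20300^0.48 · 1.43^-0.22)]^(1/0.76).
D = 346000 m.
7840^0.29 = 13.47
20300^0.48 = 116.8
1.43^-0.22 = 0.9243
Denominator = 0.171 × 13.47 × 116.8 × 0.9243 = 248.7
D / 248.7 = 346000 / 248.7 = 1391
d = 1391^(1/0.76) = 1391^1.3158 = 13677 m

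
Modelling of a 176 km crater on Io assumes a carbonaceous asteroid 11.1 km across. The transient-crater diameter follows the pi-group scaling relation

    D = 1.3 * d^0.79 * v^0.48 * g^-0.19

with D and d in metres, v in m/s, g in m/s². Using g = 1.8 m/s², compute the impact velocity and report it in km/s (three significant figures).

Rearranging for v: v = [D / (1.3 · 11100^0.79 · 1.8^-0.19)]^(1/0.48).
D = 176000 m.
11100^0.79 = 1570
1.8^-0.19 = 0.8943
Denominator = 1.3 × 1570 × 0.8943 = 1825
D / 1825 = 176000 / 1825 = 96.44
v = 96.44^(1/0.48) = 96.44^2.0833 = 13608 m/s

v ≈ 13.6 km/s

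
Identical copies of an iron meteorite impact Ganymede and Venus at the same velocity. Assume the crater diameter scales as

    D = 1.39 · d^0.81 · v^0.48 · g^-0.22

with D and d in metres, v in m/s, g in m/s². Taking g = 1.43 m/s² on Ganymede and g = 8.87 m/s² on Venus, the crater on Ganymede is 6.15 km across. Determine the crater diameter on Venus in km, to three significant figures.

All impactor-dependent factors cancel in the ratio, leaving D_Venus/D_Ganymede = (g_Venus/g_Ganymede)^-0.22.
(8.87/1.43)^-0.22 = 6.203^-0.22 = 0.6693
D_Venus = 0.6693 × 6.15 km = 4.12 km

D ≈ 4.12 km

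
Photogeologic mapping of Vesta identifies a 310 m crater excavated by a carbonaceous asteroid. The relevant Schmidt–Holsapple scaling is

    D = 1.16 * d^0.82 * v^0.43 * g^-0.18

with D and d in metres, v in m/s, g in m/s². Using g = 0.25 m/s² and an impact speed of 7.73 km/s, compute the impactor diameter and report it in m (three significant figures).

Rearranging for d: d = [D / (1.16 · 7730^0.43 · 0.25^-0.18)]^(1/0.82).
7730^0.43 = 46.98
0.25^-0.18 = 1.283
Denominator = 1.16 × 46.98 × 1.283 = 69.92
D / 69.92 = 310 / 69.92 = 4.434
d = 4.434^(1/0.82) = 4.434^1.2195 = 6.148 m

d ≈ 6.15 m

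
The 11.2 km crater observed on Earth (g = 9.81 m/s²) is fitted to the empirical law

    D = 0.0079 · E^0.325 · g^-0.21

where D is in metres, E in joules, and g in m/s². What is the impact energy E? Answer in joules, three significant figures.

E ≈ 3.70 × 10^19 J

Rearranging: E = [D / (0.0079 · g^-0.21)]^(1/0.325).
D = 11200 m.
g^-0.21 = 9.81^-0.21 = 0.6191
D / (0.0079 × 0.6191) = 11200 / (4.891 × 10^-3) = 2.290 × 10^6
E = (2.290 × 10^6)^3.0769 = 3.703 × 10^19 J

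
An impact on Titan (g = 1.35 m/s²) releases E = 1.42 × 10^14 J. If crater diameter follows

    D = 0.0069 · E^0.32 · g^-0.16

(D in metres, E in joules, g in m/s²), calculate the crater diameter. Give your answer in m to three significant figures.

D ≈ 222 m

E^0.32 = (1.42 × 10^14)^0.32 = 3.379 × 10^4
g^-0.16 = 1.35^-0.16 = 0.9531
D = 0.0069 × 3.379 × 10^4 × 0.9531 = 222.2 m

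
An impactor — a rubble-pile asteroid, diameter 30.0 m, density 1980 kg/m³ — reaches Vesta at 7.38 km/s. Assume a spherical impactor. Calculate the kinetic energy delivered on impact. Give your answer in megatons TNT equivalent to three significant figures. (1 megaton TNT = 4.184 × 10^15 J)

E ≈ 0.182 Mt TNT

v = 7380 m/s.
Mass m = (π/6) ρ d³ = (π/6) × 1980 × (30)³ = 2.799 × 10^7 kg
E = ½ m v² = 0.5 × 2.799 × 10^7 × (7380)² = 7.622 × 10^14 J
   = 7.622 × 10^14 / 4.184×10^15 = 0.1822 Mt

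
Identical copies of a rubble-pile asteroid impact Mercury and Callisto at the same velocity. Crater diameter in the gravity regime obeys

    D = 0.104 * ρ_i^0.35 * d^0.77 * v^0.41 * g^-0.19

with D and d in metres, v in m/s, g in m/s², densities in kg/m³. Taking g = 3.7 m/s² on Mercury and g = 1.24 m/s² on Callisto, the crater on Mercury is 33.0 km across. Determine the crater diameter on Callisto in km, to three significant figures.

All impactor-dependent factors cancel in the ratio, leaving D_Callisto/D_Mercury = (g_Callisto/g_Mercury)^-0.19.
(1.24/3.7)^-0.19 = 0.3351^-0.19 = 1.231
D_Callisto = 1.231 × 33.0 km = 40.6 km

D ≈ 40.6 km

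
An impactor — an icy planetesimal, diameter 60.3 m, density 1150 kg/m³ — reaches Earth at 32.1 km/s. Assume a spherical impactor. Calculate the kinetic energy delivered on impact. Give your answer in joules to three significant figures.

v = 32100 m/s.
Mass m = (π/6) ρ d³ = (π/6) × 1150 × (60.3)³ = 1.320 × 10^8 kg
E = ½ m v² = 0.5 × 1.320 × 10^8 × (32100)² = 6.801 × 10^16 J

E ≈ 6.80 × 10^16 J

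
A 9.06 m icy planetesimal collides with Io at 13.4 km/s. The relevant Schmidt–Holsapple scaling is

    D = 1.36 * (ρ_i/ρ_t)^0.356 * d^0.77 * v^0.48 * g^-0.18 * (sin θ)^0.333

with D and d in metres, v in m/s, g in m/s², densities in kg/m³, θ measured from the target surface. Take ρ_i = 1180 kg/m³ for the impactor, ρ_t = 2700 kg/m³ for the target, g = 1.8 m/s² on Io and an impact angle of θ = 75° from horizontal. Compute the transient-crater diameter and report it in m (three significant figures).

In SI units: v = 13400 m/s.
(ρ_i/ρ_t)^0.356 = (1180/2700)^0.356 = 0.7448
d^0.77 = 9.06^0.77 = 5.457
v^0.48 = 13400^0.48 = 95.72
g^-0.18 = 1.8^-0.18 = 0.8996
(sin 75°)^0.333 = 0.9659^0.333 = 0.9885
D = 1.36 × 0.7448 × 5.457 × 95.72 × 0.8996 × 0.9885 = 470.5 m

D ≈ 471 m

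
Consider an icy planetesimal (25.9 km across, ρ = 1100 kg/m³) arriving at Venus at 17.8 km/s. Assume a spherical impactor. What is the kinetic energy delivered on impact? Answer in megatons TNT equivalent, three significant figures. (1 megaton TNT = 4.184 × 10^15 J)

E ≈ 3.79 × 10^8 Mt TNT

d = 25900 m; v = 17800 m/s.
Mass m = (π/6) ρ d³ = (π/6) × 1100 × (25900)³ = 1.001 × 10^16 kg
E = ½ m v² = 0.5 × 1.001 × 10^16 × (17800)² = 1.586 × 10^24 J
   = 1.586 × 10^24 / 4.184×10^15 = 3.791 × 10^8 Mt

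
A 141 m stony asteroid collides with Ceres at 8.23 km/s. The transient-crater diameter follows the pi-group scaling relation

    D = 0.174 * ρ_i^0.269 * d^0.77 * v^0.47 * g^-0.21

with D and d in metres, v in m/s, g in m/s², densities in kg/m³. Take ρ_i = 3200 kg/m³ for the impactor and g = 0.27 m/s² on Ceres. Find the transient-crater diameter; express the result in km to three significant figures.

D ≈ 6.28 km

In SI units: v = 8230 m/s.
ρ_i^0.269 = 3200^0.269 = 8.768
d^0.77 = 141^0.77 = 45.18
v^0.47 = 8230^0.47 = 69.22
g^-0.21 = 0.27^-0.21 = 1.316
D = 0.174 × 8.768 × 45.18 × 69.22 × 1.316 = 6279 m
   = 6.279 km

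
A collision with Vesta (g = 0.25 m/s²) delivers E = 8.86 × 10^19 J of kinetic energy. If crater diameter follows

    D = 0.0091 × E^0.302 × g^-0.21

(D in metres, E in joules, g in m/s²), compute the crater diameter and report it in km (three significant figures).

D ≈ 12.9 km

E^0.302 = (8.86 × 10^19)^0.302 = 1.057 × 10^6
g^-0.21 = 0.25^-0.21 = 1.338
D = 0.0091 × 1.057 × 10^6 × 1.338 = 12870 m
   = 12.87 km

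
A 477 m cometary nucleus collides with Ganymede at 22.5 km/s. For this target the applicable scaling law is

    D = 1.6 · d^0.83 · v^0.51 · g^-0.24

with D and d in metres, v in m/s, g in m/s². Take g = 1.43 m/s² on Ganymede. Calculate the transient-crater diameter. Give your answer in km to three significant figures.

In SI units: v = 22500 m/s.
d^0.83 = 477^0.83 = 167.2
v^0.51 = 22500^0.51 = 165.8
g^-0.24 = 1.43^-0.24 = 0.9177
D = 1.6 × 167.2 × 165.8 × 0.9177 = 40704 m
   = 40.70 km

D ≈ 40.7 km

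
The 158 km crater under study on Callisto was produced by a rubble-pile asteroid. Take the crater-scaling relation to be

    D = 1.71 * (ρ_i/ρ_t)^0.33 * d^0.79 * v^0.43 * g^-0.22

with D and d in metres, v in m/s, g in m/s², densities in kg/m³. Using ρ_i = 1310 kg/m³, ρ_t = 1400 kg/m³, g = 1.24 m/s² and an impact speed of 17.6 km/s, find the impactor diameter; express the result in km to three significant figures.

Rearranging for d: d = [D / (1.71 · (1310/1400)^0.33 · 17600^0.43 · 1.24^-0.22)]^(1/0.79).
D = 158000 m.
(1310/1400)^0.33 = 0.9783
17600^0.43 = 66.92
1.24^-0.22 = 0.9538
Denominator = 1.71 × 0.9783 × 66.92 × 0.9538 = 106.8
D / 106.8 = 158000 / 106.8 = 1479
d = 1479^(1/0.79) = 1479^1.2658 = 10293 m

d ≈ 10.3 km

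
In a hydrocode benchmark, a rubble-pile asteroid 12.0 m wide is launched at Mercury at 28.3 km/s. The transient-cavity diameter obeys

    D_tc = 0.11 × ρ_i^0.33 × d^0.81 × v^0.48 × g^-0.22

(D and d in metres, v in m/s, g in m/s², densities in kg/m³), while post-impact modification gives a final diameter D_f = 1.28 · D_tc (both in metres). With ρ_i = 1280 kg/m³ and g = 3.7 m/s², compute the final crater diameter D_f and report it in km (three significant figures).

v = 28300 m/s.
ρ_i^0.33 = 1280^0.33 = 10.60
d^0.81 = 12^0.81 = 7.484
v^0.48 = 28300^0.48 = 137.0
g^-0.22 = 3.7^-0.22 = 0.7499
D_tc = 0.11 × 10.60 × 7.484 × 137.0 × 0.7499 = 896.5 m
D_f = 1.28 × 896.5 = 1148 m
     = 1.148 km

D_f ≈ 1.15 km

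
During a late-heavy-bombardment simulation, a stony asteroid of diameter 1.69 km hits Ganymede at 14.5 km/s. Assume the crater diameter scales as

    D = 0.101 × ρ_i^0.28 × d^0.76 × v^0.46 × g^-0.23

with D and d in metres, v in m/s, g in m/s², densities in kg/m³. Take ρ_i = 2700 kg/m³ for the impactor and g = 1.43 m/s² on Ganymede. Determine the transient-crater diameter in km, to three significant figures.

D ≈ 19.8 km

In SI units: d = 1690 m, v = 14500 m/s.
ρ_i^0.28 = 2700^0.28 = 9.137
d^0.76 = 1690^0.76 = 283.9
v^0.46 = 14500^0.46 = 82.08
g^-0.23 = 1.43^-0.23 = 0.9210
D = 0.101 × 9.137 × 283.9 × 82.08 × 0.9210 = 19806 m
   = 19.81 km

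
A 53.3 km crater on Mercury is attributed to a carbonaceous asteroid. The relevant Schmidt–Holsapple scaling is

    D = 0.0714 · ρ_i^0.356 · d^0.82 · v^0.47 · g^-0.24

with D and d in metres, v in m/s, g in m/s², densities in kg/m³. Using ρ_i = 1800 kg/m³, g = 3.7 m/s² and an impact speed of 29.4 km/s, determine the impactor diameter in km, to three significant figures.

d ≈ 2.26 km

Rearranging for d: d = [D / (0.0714 · 1800^0.356 · 29400^0.47 · 3.7^-0.24)]^(1/0.82).
D = 53300 m.
1800^0.356 = 14.42
29400^0.47 = 125.9
3.7^-0.24 = 0.7305
Denominator = 0.0714 × 14.42 × 125.9 × 0.7305 = 94.69
D / 94.69 = 53300 / 94.69 = 562.9
d = 562.9^(1/0.82) = 562.9^1.2195 = 2260 m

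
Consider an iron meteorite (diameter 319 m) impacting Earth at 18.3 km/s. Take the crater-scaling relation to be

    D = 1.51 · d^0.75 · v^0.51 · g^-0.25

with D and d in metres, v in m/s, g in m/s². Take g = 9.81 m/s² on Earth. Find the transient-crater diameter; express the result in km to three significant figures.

D ≈ 9.61 km

In SI units: v = 18300 m/s.
d^0.75 = 319^0.75 = 75.48
v^0.51 = 18300^0.51 = 149.2
g^-0.25 = 9.81^-0.25 = 0.5650
D = 1.51 × 75.48 × 149.2 × 0.5650 = 9608 m
   = 9.608 km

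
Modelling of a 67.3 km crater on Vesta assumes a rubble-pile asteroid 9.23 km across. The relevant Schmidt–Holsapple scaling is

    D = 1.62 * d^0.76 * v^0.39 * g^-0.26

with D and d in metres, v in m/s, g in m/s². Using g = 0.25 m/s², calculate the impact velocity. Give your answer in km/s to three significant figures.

v ≈ 5.17 km/s

Rearranging for v: v = [D / (1.62 · 9230^0.76 · 0.25^-0.26)]^(1/0.39).
D = 67300 m.
9230^0.76 = 1032
0.25^-0.26 = 1.434
Denominator = 1.62 × 1032 × 1.434 = 2397
D / 2397 = 67300 / 2397 = 28.08
v = 28.08^(1/0.39) = 28.08^2.5641 = 5174 m/s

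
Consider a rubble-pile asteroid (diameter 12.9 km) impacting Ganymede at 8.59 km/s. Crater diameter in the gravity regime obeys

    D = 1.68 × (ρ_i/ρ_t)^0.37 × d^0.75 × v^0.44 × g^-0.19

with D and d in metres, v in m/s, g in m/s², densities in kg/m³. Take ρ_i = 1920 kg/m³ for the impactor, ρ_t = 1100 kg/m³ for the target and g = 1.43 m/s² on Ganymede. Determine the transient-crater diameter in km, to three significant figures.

In SI units: d = 12900 m, v = 8590 m/s.
(ρ_i/ρ_t)^0.37 = (1920/1100)^0.37 = 1.229
d^0.75 = 12900^0.75 = 1210
v^0.44 = 8590^0.44 = 53.82
g^-0.19 = 1.43^-0.19 = 0.9343
D = 1.68 × 1.229 × 1210 × 53.82 × 0.9343 = 1.256 × 10^5 m
   = 125.6 km

D ≈ 126 km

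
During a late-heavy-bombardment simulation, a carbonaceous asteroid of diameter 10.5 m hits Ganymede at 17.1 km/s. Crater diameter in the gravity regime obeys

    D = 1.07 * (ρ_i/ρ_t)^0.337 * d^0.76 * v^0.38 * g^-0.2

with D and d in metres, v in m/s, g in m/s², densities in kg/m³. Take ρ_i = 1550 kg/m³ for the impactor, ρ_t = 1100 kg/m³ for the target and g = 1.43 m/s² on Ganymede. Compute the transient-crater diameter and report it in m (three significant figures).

D ≈ 271 m

In SI units: v = 17100 m/s.
(ρ_i/ρ_t)^0.337 = (1550/1100)^0.337 = 1.123
d^0.76 = 10.5^0.76 = 5.972
v^0.38 = 17100^0.38 = 40.60
g^-0.2 = 1.43^-0.2 = 0.9310
D = 1.07 × 1.123 × 5.972 × 40.60 × 0.9310 = 271.2 m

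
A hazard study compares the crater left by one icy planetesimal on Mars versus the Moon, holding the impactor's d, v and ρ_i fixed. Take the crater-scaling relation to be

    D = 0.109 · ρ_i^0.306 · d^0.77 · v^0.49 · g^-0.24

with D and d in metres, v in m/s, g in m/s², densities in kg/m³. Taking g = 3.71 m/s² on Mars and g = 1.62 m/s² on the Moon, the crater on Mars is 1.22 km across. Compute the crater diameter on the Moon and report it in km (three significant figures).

D ≈ 1.49 km

All impactor-dependent factors cancel in the ratio, leaving D_Moon/D_Mars = (g_Moon/g_Mars)^-0.24.
(1.62/3.71)^-0.24 = 0.4367^-0.24 = 1.220
D_Moon = 1.220 × 1.22 km = 1.49 km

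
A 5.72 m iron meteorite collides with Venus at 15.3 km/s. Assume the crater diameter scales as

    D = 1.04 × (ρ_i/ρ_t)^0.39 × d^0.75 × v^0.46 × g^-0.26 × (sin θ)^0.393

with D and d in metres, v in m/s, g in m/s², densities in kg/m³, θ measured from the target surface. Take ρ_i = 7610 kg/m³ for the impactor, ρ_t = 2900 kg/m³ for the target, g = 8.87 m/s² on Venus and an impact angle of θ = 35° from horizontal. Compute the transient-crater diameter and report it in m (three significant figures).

In SI units: v = 15300 m/s.
(ρ_i/ρ_t)^0.39 = (7610/2900)^0.39 = 1.457
d^0.75 = 5.72^0.75 = 3.699
v^0.46 = 15300^0.46 = 84.13
g^-0.26 = 8.87^-0.26 = 0.5669
(sin 35°)^0.393 = 0.5736^0.393 = 0.8038
D = 1.04 × 1.457 × 3.699 × 84.13 × 0.5669 × 0.8038 = 214.9 m

D ≈ 215 m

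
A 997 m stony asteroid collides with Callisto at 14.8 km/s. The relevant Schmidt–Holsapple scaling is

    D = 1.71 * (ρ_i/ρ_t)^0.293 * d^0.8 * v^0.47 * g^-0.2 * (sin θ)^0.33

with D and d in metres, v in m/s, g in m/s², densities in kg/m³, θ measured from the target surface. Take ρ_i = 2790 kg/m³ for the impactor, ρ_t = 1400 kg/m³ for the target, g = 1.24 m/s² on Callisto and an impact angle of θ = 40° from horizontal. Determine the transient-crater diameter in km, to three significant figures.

In SI units: v = 14800 m/s.
(ρ_i/ρ_t)^0.293 = (2790/1400)^0.293 = 1.224
d^0.8 = 997^0.8 = 250.6
v^0.47 = 14800^0.47 = 91.21
g^-0.2 = 1.24^-0.2 = 0.9579
(sin 40°)^0.33 = 0.6428^0.33 = 0.8643
D = 1.71 × 1.224 × 250.6 × 91.21 × 0.9579 × 0.8643 = 39608 m
   = 39.61 km

D ≈ 39.6 km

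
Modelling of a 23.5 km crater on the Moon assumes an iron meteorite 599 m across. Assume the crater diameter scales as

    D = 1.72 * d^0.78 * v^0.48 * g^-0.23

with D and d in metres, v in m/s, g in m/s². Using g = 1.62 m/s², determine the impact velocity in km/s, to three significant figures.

v ≈ 16.0 km/s

Rearranging for v: v = [D / (1.72 · 599^0.78 · 1.62^-0.23)]^(1/0.48).
D = 23500 m.
599^0.78 = 146.7
1.62^-0.23 = 0.8950
Denominator = 1.72 × 146.7 × 0.8950 = 225.8
D / 225.8 = 23500 / 225.8 = 104.1
v = 104.1^(1/0.48) = 104.1^2.0833 = 15957 m/s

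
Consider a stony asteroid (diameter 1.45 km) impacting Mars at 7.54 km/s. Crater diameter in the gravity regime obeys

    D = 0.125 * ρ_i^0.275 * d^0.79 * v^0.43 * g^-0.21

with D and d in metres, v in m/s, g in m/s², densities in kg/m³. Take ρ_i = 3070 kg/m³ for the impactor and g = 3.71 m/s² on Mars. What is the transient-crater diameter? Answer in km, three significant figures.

In SI units: d = 1450 m, v = 7540 m/s.
ρ_i^0.275 = 3070^0.275 = 9.098
d^0.79 = 1450^0.79 = 314.4
v^0.43 = 7540^0.43 = 46.48
g^-0.21 = 3.71^-0.21 = 0.7593
D = 0.125 × 9.098 × 314.4 × 46.48 × 0.7593 = 12619 m
   = 12.62 km

D ≈ 12.6 km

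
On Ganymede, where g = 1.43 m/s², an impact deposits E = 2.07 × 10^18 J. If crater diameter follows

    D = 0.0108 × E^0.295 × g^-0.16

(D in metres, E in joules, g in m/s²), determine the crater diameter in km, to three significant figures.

D ≈ 2.58 km

E^0.295 = (2.07 × 10^18)^0.295 = 2.531 × 10^5
g^-0.16 = 1.43^-0.16 = 0.9444
D = 0.0108 × 2.531 × 10^5 × 0.9444 = 2581 m
   = 2.581 km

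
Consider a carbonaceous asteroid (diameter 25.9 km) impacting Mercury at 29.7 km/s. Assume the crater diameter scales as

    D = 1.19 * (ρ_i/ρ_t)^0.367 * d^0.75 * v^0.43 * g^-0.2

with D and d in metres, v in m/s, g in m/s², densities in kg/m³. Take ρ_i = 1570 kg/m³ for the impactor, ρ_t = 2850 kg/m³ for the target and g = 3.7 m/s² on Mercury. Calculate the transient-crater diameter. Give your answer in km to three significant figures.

In SI units: d = 25900 m, v = 29700 m/s.
(ρ_i/ρ_t)^0.367 = (1570/2850)^0.367 = 0.8035
d^0.75 = 25900^0.75 = 2042
v^0.43 = 29700^0.43 = 83.81
g^-0.2 = 3.7^-0.2 = 0.7698
D = 1.19 × 0.8035 × 2042 × 83.81 × 0.7698 = 1.260 × 10^5 m
   = 126.0 km

D ≈ 126 km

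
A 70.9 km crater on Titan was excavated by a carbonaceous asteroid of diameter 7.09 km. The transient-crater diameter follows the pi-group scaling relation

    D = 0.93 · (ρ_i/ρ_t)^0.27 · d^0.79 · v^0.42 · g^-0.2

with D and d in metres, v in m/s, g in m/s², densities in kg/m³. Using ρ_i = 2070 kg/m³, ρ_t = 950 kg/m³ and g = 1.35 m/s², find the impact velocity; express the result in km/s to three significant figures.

v ≈ 16.8 km/s

Rearranging for v: v = [D / (0.93 · (2070/950)^0.27 · 7090^0.79 · 1.35^-0.2)]^(1/0.42).
D = 70900 m.
(2070/950)^0.27 = 1.234
7090^0.79 = 1102
1.35^-0.2 = 0.9417
Denominator = 0.93 × 1.234 × 1102 × 0.9417 = 1191
D / 1191 = 70900 / 1191 = 59.53
v = 59.53^(1/0.42) = 59.53^2.381 = 16813 m/s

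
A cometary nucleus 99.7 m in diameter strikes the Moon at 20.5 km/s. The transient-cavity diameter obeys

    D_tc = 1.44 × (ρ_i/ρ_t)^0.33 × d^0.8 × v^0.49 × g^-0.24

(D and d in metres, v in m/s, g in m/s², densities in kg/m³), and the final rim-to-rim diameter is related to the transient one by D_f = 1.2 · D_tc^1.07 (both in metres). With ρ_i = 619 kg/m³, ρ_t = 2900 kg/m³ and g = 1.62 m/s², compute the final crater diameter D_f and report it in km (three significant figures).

v = 20500 m/s.
(ρ_i/ρ_t)^0.33 = (619/2900)^0.33 = 0.6007
d^0.8 = 99.7^0.8 = 39.72
v^0.49 = 20500^0.49 = 129.6
g^-0.24 = 1.62^-0.24 = 0.8907
D_tc = 1.44 × 0.6007 × 39.72 × 129.6 × 0.8907 = 3966 m
D_f = 1.2 × (3966)^1.07 = 8500 m
     = 8.500 km

D_f ≈ 8.50 km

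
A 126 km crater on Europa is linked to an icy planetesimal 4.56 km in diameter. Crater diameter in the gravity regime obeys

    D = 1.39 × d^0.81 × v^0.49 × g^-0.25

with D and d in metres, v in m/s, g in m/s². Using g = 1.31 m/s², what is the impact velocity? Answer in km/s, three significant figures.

Rearranging for v: v = [D / (1.39 · 4560^0.81 · 1.31^-0.25)]^(1/0.49).
D = 126000 m.
4560^0.81 = 919.9
1.31^-0.25 = 0.9347
Denominator = 1.39 × 919.9 × 0.9347 = 1195
D / 1195 = 126000 / 1195 = 105.4
v = 105.4^(1/0.49) = 105.4^2.0408 = 13434 m/s

v ≈ 13.4 km/s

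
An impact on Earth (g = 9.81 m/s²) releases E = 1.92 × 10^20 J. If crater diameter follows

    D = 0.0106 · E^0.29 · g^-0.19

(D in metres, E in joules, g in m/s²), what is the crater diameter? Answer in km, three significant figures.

D ≈ 5.24 km

E^0.29 = (1.92 × 10^20)^0.29 = 7.624 × 10^5
g^-0.19 = 9.81^-0.19 = 0.6480
D = 0.0106 × 7.624 × 10^5 × 0.6480 = 5237 m
   = 5.237 km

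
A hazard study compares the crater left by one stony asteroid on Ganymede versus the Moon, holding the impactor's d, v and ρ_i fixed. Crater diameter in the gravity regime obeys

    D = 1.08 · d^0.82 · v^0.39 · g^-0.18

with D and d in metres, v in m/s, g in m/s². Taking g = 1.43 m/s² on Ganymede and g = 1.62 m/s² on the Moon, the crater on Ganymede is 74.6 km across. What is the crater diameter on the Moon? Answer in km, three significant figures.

D ≈ 72.9 km

All impactor-dependent factors cancel in the ratio, leaving D_Moon/D_Ganymede = (g_Moon/g_Ganymede)^-0.18.
(1.62/1.43)^-0.18 = 1.133^-0.18 = 0.9778
D_Moon = 0.9778 × 74.6 km = 72.9 km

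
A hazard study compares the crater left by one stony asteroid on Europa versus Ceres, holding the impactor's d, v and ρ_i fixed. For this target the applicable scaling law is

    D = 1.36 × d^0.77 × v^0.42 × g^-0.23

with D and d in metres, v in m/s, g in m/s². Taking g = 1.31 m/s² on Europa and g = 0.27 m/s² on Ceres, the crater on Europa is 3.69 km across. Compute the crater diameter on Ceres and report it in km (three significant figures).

D ≈ 5.31 km

All impactor-dependent factors cancel in the ratio, leaving D_Ceres/D_Europa = (g_Ceres/g_Europa)^-0.23.
(0.27/1.31)^-0.23 = 0.2061^-0.23 = 1.438
D_Ceres = 1.438 × 3.69 km = 5.31 km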